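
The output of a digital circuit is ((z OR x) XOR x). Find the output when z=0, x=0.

Substituting: ((0 OR 0) XOR 0)
= 0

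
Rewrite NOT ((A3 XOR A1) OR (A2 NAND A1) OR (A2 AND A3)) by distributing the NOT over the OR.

NOT (A3 XOR A1) AND NOT (A2 NAND A1) AND NOT (A2 AND A3)
De Morgan's: NOT(OR of terms) = AND of negations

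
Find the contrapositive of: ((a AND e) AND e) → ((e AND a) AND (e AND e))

Contrapositive: NOT ((e AND a) AND (e AND e)) → NOT ((a AND e) AND e)
Note: A statement and its contrapositive are logically equivalent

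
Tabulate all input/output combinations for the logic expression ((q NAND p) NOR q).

q | p | Output
--------------
0 | 0 | 0
0 | 1 | 0
1 | 0 | 0
1 | 1 | 0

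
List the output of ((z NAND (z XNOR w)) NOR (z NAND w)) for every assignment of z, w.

z | w | Output
--------------
0 | 0 | 0
0 | 1 | 0
1 | 0 | 0
1 | 1 | 1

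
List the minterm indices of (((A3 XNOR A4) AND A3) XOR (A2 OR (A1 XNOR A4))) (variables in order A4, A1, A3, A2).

Σm(0, 1, 2, 3, 5, 7, 9, 10, 12, 13) = (NOT A4 AND NOT A1 AND NOT A3 AND NOT A2) OR (NOT A4 AND NOT A1 AND NOT A3 AND A2) OR (NOT A4 AND NOT A1 AND A3 AND NOT A2) OR (NOT A4 AND NOT A1 AND A3 AND A2) OR (NOT A4 AND A1 AND NOT A3 AND A2) OR (NOT A4 AND A1 AND A3 AND A2) OR (A4 AND NOT A1 AND NOT A3 AND A2) OR (A4 AND NOT A1 AND A3 AND NOT A2) OR (A4 AND A1 AND NOT A3 AND NOT A2) OR (A4 AND A1 AND NOT A3 AND A2)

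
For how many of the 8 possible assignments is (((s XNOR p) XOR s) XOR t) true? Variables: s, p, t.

Satisfying assignments: (0,0,0), (0,1,1), (1,0,0), (1,1,1)
Count: 4 out of 8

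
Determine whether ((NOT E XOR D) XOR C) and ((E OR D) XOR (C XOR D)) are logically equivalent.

No. Counterexample: with D=0, E=0, C=0, Expression 1 = 1 but Expression 2 = 0.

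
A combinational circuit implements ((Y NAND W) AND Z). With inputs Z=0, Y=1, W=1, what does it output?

Substituting: ((1 NAND 1) AND 0)
= 0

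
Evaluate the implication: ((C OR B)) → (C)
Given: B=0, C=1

Antecedent ((C OR B)) = 1; consequent (C) = 1.
1 → 1 = 1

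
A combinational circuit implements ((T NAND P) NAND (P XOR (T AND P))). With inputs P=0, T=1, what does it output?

Substituting: ((1 NAND 0) NAND (0 XOR (1 AND 0)))
= 1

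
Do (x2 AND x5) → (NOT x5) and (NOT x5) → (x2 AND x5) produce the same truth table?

No, Converse is not equivalent to original (counterexample: x5=0, x2=0)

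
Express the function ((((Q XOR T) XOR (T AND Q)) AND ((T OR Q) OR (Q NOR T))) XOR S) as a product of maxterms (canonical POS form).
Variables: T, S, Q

ΠM(0, 3, 6, 7) = (T OR S OR Q) AND (T OR NOT S OR NOT Q) AND (NOT T OR NOT S OR Q) AND (NOT T OR NOT S OR NOT Q)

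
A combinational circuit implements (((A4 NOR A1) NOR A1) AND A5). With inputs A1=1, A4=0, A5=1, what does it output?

Substituting: (((0 NOR 1) NOR 1) AND 1)
= 0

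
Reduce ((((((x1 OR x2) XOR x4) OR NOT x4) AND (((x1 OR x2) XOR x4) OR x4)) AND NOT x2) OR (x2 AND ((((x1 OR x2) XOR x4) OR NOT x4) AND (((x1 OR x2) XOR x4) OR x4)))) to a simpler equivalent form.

By distribution ((E AND v) OR (E AND NOT v) = E) then distribution ((E OR v) AND (E OR NOT v) = E):
= ((x1 OR x2) XOR x4)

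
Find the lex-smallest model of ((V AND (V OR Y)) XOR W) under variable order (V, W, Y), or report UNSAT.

V=0, W=1, Y=0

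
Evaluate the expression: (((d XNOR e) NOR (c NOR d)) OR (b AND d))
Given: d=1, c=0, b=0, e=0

Substituting: (((1 XNOR 0) NOR (0 NOR 1)) OR (0 AND 1))
= 1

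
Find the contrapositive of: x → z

Contrapositive: NOT z → NOT x
Note: A statement and its contrapositive are logically equivalent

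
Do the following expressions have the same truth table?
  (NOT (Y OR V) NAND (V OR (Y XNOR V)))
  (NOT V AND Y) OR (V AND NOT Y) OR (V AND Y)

Yes, they are equivalent — the two output columns agree on all 4 assignments:
V | Y | Expression 1 | Expression 2
-----------------------------------
0 | 0 | 0 | 0
0 | 1 | 1 | 1
1 | 0 | 1 | 1
1 | 1 | 1 | 1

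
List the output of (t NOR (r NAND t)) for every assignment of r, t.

r | t | Output
--------------
0 | 0 | 0
0 | 1 | 0
1 | 0 | 0
1 | 1 | 0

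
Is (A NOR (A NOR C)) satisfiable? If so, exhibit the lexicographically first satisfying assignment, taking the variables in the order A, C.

A=0, C=1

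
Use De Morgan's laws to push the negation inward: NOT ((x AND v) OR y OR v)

NOT (x AND v) AND NOT y AND NOT v
De Morgan's: NOT(OR of terms) = AND of negations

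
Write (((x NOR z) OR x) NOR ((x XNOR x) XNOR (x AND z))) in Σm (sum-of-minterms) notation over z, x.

Σm(2) = (z AND NOT x)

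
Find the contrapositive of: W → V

Contrapositive: NOT V → NOT W
Note: A statement and its contrapositive are logically equivalent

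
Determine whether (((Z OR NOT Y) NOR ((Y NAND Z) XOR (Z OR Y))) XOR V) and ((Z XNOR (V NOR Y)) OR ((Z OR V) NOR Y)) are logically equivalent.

No. Counterexample: with Y=0, Z=0, V=0, Expression 1 = 0 but Expression 2 = 1.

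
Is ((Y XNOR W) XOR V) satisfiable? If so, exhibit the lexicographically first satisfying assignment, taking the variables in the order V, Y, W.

V=0, Y=0, W=0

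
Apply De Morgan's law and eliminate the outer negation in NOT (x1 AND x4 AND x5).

NOT x1 OR NOT x4 OR NOT x5
De Morgan's: NOT(AND of terms) = OR of negations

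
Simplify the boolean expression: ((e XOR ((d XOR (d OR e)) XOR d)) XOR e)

By XOR self-cancellation ((E XOR v) XOR v = E) then XOR self-cancellation ((E XOR v) XOR v = E):
= (d OR e)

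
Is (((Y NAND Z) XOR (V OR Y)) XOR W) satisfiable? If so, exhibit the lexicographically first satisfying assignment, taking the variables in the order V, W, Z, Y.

V=0, W=0, Z=0, Y=0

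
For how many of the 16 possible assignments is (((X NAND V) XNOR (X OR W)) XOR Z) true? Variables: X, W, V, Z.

Satisfying assignments: (0,0,0,1), (0,0,1,1), (0,1,0,0), (0,1,1,0), (1,0,0,0), (1,0,1,1), (1,1,0,0), (1,1,1,1)
Count: 8 out of 16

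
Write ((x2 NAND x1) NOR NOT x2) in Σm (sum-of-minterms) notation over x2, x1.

Σm(3) = (x2 AND x1)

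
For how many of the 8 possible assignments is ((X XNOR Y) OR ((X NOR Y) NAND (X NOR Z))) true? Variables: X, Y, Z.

Satisfying assignments: (0,0,0), (0,0,1), (0,1,0), (0,1,1), (1,0,0), (1,0,1), (1,1,0), (1,1,1)
Count: 8 out of 8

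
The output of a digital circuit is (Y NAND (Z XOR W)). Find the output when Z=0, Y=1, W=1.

Substituting: (1 NAND (0 XOR 1))
= 0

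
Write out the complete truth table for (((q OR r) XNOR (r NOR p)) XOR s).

r | q | s | p | Output
----------------------
0 | 0 | 0 | 0 | 0
0 | 0 | 0 | 1 | 1
0 | 0 | 1 | 0 | 1
0 | 0 | 1 | 1 | 0
0 | 1 | 0 | 0 | 1
0 | 1 | 0 | 1 | 0
0 | 1 | 1 | 0 | 0
0 | 1 | 1 | 1 | 1
1 | 0 | 0 | 0 | 0
1 | 0 | 0 | 1 | 0
1 | 0 | 1 | 0 | 1
1 | 0 | 1 | 1 | 1
1 | 1 | 0 | 0 | 0
1 | 1 | 0 | 1 | 0
1 | 1 | 1 | 0 | 1
1 | 1 | 1 | 1 | 1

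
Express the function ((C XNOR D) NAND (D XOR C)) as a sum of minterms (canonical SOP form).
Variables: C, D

Σm(0, 1, 2, 3) = (NOT C AND NOT D) OR (NOT C AND D) OR (C AND NOT D) OR (C AND D)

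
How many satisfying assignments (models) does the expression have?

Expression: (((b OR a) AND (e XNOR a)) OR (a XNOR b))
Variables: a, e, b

Satisfying assignments: (0,0,0), (0,0,1), (0,1,0), (1,0,1), (1,1,0), (1,1,1)
Count: 6 out of 8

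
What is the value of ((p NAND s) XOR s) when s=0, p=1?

Substituting: ((1 NAND 0) XOR 0)
= 1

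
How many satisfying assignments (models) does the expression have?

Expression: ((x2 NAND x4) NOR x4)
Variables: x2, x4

No assignment satisfies the expression.
Count: 0 out of 4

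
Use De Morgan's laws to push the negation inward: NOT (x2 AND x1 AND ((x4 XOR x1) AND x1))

NOT x2 OR NOT x1 OR NOT ((x4 XOR x1) AND x1)
De Morgan's: NOT(AND of terms) = OR of negations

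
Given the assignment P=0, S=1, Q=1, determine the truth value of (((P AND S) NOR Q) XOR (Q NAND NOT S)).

Substituting: (((0 AND 1) NOR 1) XOR (1 NAND NOT 1))
= 1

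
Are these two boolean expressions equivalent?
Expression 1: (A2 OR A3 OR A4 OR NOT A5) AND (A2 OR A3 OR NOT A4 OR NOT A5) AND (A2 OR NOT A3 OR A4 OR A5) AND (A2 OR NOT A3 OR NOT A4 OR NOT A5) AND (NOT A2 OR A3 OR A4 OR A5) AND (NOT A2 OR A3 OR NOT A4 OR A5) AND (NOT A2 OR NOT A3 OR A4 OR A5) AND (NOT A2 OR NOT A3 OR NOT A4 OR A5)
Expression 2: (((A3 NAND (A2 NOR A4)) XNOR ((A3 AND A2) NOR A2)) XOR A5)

Yes, they are equivalent — the two output columns agree on all 16 assignments:
A2 | A3 | A4 | A5 | Expression 1 | Expression 2
-----------------------------------------------
0 | 0 | 0 | 0 | 1 | 1
0 | 0 | 0 | 1 | 0 | 0
0 | 0 | 1 | 0 | 1 | 1
0 | 0 | 1 | 1 | 0 | 0
0 | 1 | 0 | 0 | 0 | 0
0 | 1 | 0 | 1 | 1 | 1
0 | 1 | 1 | 0 | 1 | 1
0 | 1 | 1 | 1 | 0 | 0
1 | 0 | 0 | 0 | 0 | 0
1 | 0 | 0 | 1 | 1 | 1
1 | 0 | 1 | 0 | 0 | 0
1 | 0 | 1 | 1 | 1 | 1
1 | 1 | 0 | 0 | 0 | 0
1 | 1 | 0 | 1 | 1 | 1
1 | 1 | 1 | 0 | 0 | 0
1 | 1 | 1 | 1 | 1 | 1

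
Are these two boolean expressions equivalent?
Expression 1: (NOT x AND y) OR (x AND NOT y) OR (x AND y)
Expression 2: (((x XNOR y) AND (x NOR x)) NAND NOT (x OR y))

Yes, they are equivalent — the two output columns agree on all 4 assignments:
x | y | Expression 1 | Expression 2
-----------------------------------
0 | 0 | 0 | 0
0 | 1 | 1 | 1
1 | 0 | 1 | 1
1 | 1 | 1 | 1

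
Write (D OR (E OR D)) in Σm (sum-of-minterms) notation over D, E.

Σm(1, 2, 3) = (NOT D AND E) OR (D AND NOT E) OR (D AND E)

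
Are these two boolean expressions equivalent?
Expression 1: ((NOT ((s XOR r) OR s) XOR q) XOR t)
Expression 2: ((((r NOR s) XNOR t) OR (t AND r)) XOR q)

No. Counterexample: with q=0, r=0, s=0, t=0, Expression 1 = 1 but Expression 2 = 0.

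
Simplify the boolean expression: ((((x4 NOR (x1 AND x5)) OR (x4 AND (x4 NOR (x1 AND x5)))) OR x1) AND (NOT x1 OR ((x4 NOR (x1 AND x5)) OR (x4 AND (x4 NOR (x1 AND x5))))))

By distribution ((E OR v) AND (E OR NOT v) = E) then absorption (E OR (E AND v) = E):
= (x4 NOR (x1 AND x5))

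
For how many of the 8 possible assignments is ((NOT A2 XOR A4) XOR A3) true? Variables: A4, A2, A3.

Satisfying assignments: (0,0,0), (0,1,1), (1,0,1), (1,1,0)
Count: 4 out of 8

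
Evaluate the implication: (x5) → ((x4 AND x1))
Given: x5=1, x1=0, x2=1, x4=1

Antecedent (x5) = 1; consequent ((x4 AND x1)) = 0.
1 → 0 = 0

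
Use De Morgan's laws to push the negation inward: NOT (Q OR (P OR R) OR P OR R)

NOT Q AND NOT (P OR R) AND NOT P AND NOT R
De Morgan's: NOT(OR of terms) = AND of negations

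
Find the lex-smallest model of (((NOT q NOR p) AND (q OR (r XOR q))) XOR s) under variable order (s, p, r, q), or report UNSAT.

s=0, p=0, r=0, q=1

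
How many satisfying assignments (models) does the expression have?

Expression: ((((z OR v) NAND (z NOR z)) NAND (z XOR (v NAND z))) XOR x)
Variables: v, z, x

Satisfying assignments: (0,0,1), (0,1,0), (1,0,0), (1,1,1)
Count: 4 out of 8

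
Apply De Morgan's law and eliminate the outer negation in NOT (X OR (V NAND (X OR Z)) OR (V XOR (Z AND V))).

NOT X AND NOT (V NAND (X OR Z)) AND NOT (V XOR (Z AND V))
De Morgan's: NOT(OR of terms) = AND of negations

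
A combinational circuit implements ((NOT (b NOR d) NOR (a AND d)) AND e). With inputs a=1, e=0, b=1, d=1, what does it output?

Substituting: ((NOT (1 NOR 1) NOR (1 AND 1)) AND 0)
= 0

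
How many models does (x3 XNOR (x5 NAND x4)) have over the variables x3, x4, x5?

Satisfying assignments: (0,1,1), (1,0,0), (1,0,1), (1,1,0)
Count: 4 out of 8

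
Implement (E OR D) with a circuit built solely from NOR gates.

((E NOR D) NOR (E NOR D))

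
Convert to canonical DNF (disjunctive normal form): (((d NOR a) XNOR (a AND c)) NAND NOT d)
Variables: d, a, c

(NOT d AND NOT a AND NOT c) OR (NOT d AND NOT a AND c) OR (NOT d AND a AND c) OR (d AND NOT a AND NOT c) OR (d AND NOT a AND c) OR (d AND a AND NOT c) OR (d AND a AND c)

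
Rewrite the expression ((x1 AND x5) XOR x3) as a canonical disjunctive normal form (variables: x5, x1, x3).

(NOT x5 AND NOT x1 AND x3) OR (NOT x5 AND x1 AND x3) OR (x5 AND NOT x1 AND x3) OR (x5 AND x1 AND NOT x3)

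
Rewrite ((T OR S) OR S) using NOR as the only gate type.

((((T NOR S) NOR (T NOR S)) NOR S) NOR (((T NOR S) NOR (T NOR S)) NOR S))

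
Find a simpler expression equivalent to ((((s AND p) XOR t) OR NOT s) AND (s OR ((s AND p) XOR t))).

By distribution ((E OR v) AND (E OR NOT v) = E):
= ((s AND p) XOR t)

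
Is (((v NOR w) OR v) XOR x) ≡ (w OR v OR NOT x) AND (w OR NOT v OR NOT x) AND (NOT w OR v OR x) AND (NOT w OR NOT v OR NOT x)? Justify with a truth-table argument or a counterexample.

Yes, they are equivalent — the two output columns agree on all 8 assignments:
w | v | x | Expression 1 | Expression 2
---------------------------------------
0 | 0 | 0 | 1 | 1
0 | 0 | 1 | 0 | 0
0 | 1 | 0 | 1 | 1
0 | 1 | 1 | 0 | 0
1 | 0 | 0 | 0 | 0
1 | 0 | 1 | 1 | 1
1 | 1 | 0 | 1 | 1
1 | 1 | 1 | 0 | 0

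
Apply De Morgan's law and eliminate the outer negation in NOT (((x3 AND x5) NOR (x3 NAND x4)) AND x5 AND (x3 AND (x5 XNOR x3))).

NOT ((x3 AND x5) NOR (x3 NAND x4)) OR NOT x5 OR NOT (x3 AND (x5 XNOR x3))
De Morgan's: NOT(AND of terms) = OR of negations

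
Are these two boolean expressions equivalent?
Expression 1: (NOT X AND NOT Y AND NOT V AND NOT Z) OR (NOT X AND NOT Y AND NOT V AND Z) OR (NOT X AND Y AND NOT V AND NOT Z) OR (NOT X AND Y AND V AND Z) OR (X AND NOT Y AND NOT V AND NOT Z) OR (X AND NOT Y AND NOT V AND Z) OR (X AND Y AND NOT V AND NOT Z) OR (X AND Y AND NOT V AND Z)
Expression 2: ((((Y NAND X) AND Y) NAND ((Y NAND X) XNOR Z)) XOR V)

Yes, they are equivalent — the two output columns agree on all 16 assignments:
X | Y | V | Z | Expression 1 | Expression 2
-------------------------------------------
0 | 0 | 0 | 0 | 1 | 1
0 | 0 | 0 | 1 | 1 | 1
0 | 0 | 1 | 0 | 0 | 0
0 | 0 | 1 | 1 | 0 | 0
0 | 1 | 0 | 0 | 1 | 1
0 | 1 | 0 | 1 | 0 | 0
0 | 1 | 1 | 0 | 0 | 0
0 | 1 | 1 | 1 | 1 | 1
1 | 0 | 0 | 0 | 1 | 1
1 | 0 | 0 | 1 | 1 | 1
1 | 0 | 1 | 0 | 0 | 0
1 | 0 | 1 | 1 | 0 | 0
1 | 1 | 0 | 0 | 1 | 1
1 | 1 | 0 | 1 | 1 | 1
1 | 1 | 1 | 0 | 0 | 0
1 | 1 | 1 | 1 | 0 | 0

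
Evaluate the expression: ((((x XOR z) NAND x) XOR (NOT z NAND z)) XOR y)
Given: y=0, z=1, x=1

Substituting: ((((1 XOR 1) NAND 1) XOR (NOT 1 NAND 1)) XOR 0)
= 0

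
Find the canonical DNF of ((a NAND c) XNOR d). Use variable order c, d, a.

(NOT c AND d AND NOT a) OR (NOT c AND d AND a) OR (c AND NOT d AND a) OR (c AND d AND NOT a)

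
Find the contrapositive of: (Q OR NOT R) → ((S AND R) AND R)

Contrapositive: NOT ((S AND R) AND R) → NOT (Q OR NOT R)
Note: A statement and its contrapositive are logically equivalent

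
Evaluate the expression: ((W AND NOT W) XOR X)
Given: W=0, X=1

Substituting: ((0 AND NOT 0) XOR 1)
= 1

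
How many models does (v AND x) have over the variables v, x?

Satisfying assignments: (1,1)
Count: 1 out of 4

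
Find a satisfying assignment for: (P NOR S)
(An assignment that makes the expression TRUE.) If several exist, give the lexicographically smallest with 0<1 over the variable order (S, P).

S=0, P=0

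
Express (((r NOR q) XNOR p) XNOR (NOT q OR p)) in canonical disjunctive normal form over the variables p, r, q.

(NOT p AND r AND NOT q) OR (p AND NOT r AND NOT q)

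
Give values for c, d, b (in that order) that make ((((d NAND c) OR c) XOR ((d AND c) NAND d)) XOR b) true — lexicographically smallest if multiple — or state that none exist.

c=0, d=0, b=1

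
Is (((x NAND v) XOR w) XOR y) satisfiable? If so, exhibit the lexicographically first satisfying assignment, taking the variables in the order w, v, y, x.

w=0, v=0, y=0, x=0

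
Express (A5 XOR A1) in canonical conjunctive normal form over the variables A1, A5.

(A1 OR A5) AND (NOT A1 OR NOT A5)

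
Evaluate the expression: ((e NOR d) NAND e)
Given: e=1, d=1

Substituting: ((1 NOR 1) NAND 1)
= 1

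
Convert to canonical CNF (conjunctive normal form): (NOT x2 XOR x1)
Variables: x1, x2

(x1 OR NOT x2) AND (NOT x1 OR x2)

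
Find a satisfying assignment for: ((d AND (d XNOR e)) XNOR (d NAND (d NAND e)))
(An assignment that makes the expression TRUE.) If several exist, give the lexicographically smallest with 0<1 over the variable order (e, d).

e=0, d=1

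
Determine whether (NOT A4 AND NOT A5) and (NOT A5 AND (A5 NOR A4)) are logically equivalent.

Yes, they are equivalent — the two output columns agree on all 4 assignments:
A4 | A5 | Expression 1 | Expression 2
-------------------------------------
0 | 0 | 1 | 1
0 | 1 | 0 | 0
1 | 0 | 0 | 0
1 | 1 | 0 | 0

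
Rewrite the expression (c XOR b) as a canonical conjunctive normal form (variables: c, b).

(c OR b) AND (NOT c OR NOT b)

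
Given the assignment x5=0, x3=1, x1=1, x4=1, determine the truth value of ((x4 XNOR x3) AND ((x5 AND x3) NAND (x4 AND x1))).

Substituting: ((1 XNOR 1) AND ((0 AND 1) NAND (1 AND 1)))
= 1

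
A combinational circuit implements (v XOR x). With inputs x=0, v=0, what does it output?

Substituting: (0 XOR 0)
= 0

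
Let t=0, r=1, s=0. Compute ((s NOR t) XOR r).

Substituting: ((0 NOR 0) XOR 1)
= 0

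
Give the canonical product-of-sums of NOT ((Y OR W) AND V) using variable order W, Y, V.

ΠM(3, 5, 7) = (W OR NOT Y OR NOT V) AND (NOT W OR Y OR NOT V) AND (NOT W OR NOT Y OR NOT V)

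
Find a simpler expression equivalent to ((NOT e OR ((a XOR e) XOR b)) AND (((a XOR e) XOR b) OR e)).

By distribution ((E OR v) AND (E OR NOT v) = E):
= ((a XOR e) XOR b)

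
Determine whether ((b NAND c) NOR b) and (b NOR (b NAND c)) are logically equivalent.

Yes, they are equivalent — the two output columns agree on all 4 assignments:
b | c | Expression 1 | Expression 2
-----------------------------------
0 | 0 | 0 | 0
0 | 1 | 0 | 0
1 | 0 | 0 | 0
1 | 1 | 0 | 0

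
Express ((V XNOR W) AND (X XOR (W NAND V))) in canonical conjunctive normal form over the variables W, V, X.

(W OR V OR NOT X) AND (W OR NOT V OR X) AND (W OR NOT V OR NOT X) AND (NOT W OR V OR X) AND (NOT W OR V OR NOT X) AND (NOT W OR NOT V OR X)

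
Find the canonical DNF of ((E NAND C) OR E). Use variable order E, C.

(NOT E AND NOT C) OR (NOT E AND C) OR (E AND NOT C) OR (E AND C)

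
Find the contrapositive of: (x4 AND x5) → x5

Contrapositive: NOT x5 → NOT (x4 AND x5)
Note: A statement and its contrapositive are logically equivalent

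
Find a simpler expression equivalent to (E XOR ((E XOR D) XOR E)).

By XOR self-cancellation ((E XOR v) XOR v = E):
= (E XOR D)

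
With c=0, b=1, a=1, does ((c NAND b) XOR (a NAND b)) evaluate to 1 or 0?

Substituting: ((0 NAND 1) XOR (1 NAND 1))
= 1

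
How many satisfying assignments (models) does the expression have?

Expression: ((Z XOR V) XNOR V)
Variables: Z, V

Satisfying assignments: (0,0), (0,1)
Count: 2 out of 4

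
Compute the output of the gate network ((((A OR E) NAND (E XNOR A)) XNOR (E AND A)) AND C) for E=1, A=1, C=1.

Substituting: ((((1 OR 1) NAND (1 XNOR 1)) XNOR (1 AND 1)) AND 1)
= 0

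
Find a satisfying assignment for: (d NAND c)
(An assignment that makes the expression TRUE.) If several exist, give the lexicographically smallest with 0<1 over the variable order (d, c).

d=0, c=0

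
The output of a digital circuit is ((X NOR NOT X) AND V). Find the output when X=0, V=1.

Substituting: ((0 NOR NOT 0) AND 1)
= 0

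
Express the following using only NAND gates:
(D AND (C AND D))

((D NAND ((C NAND D) NAND (C NAND D))) NAND (D NAND ((C NAND D) NAND (C NAND D))))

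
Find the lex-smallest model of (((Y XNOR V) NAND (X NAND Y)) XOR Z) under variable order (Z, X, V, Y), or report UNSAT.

Z=0, X=0, V=0, Y=1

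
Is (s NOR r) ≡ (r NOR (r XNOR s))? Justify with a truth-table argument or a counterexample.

No. Counterexample: with s=0, r=0, Expression 1 = 1 but Expression 2 = 0.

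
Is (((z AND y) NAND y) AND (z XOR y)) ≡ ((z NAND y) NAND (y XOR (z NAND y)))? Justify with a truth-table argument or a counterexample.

No. Counterexample: with z=1, y=0, Expression 1 = 1 but Expression 2 = 0.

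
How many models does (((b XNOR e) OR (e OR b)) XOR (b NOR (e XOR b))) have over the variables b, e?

Satisfying assignments: (0,1), (1,0), (1,1)
Count: 3 out of 4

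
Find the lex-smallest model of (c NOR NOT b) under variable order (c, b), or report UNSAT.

c=0, b=1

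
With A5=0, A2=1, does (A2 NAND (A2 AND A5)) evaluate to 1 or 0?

Substituting: (1 NAND (1 AND 0))
= 1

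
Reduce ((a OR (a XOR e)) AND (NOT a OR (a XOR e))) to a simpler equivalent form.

By distribution ((E OR v) AND (E OR NOT v) = E):
= (a XOR e)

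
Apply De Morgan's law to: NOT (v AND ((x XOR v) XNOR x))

NOT v OR NOT ((x XOR v) XNOR x)
De Morgan's: NOT(AND of terms) = OR of negations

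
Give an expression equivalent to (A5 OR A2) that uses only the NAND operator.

((A5 NAND A5) NAND (A2 NAND A2))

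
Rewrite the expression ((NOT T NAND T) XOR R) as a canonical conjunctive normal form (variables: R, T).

(NOT R OR T) AND (NOT R OR NOT T)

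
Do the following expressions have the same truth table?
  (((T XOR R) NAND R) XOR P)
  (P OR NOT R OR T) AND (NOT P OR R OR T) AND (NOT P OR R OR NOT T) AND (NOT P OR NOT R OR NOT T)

Yes, they are equivalent — the two output columns agree on all 8 assignments:
P | R | T | Expression 1 | Expression 2
---------------------------------------
0 | 0 | 0 | 1 | 1
0 | 0 | 1 | 1 | 1
0 | 1 | 0 | 0 | 0
0 | 1 | 1 | 1 | 1
1 | 0 | 0 | 0 | 0
1 | 0 | 1 | 0 | 0
1 | 1 | 0 | 1 | 1
1 | 1 | 1 | 0 | 0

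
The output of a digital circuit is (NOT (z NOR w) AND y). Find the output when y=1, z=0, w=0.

Substituting: (NOT (0 NOR 0) AND 1)
= 0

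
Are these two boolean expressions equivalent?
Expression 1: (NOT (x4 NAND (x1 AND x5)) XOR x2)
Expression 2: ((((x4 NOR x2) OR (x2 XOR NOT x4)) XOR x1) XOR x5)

No. Counterexample: with x2=0, x4=0, x1=0, x5=0, Expression 1 = 0 but Expression 2 = 1.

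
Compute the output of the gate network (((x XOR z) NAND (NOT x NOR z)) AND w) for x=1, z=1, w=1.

Substituting: (((1 XOR 1) NAND (NOT 1 NOR 1)) AND 1)
= 1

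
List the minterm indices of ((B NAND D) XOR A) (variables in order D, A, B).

Σm(0, 1, 4, 7) = (NOT D AND NOT A AND NOT B) OR (NOT D AND NOT A AND B) OR (D AND NOT A AND NOT B) OR (D AND A AND B)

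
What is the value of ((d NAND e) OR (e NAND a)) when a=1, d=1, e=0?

Substituting: ((1 NAND 0) OR (0 NAND 1))
= 1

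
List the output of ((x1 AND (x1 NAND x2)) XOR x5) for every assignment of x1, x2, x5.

x1 | x2 | x5 | Output
---------------------
0 | 0 | 0 | 0
0 | 0 | 1 | 1
0 | 1 | 0 | 0
0 | 1 | 1 | 1
1 | 0 | 0 | 1
1 | 0 | 1 | 0
1 | 1 | 0 | 0
1 | 1 | 1 | 1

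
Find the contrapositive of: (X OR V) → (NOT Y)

Contrapositive: Y → NOT (X OR V)
Note: A statement and its contrapositive are logically equivalent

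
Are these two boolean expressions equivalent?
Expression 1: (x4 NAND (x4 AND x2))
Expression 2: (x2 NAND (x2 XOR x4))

No. Counterexample: with x2=1, x4=0, Expression 1 = 1 but Expression 2 = 0.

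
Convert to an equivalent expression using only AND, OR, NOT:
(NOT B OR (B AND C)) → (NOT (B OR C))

NOT (NOT B OR (B AND C)) OR (NOT (B OR C))
(Implication elimination: A → B = NOT A OR B)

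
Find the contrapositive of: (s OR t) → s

Contrapositive: NOT s → NOT (s OR t)
Note: A statement and its contrapositive are logically equivalent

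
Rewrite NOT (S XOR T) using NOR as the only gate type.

(((((S NOR T) NOR (S NOR T)) NOR ((S NOR T) NOR (S NOR T))) NOR ((((S NOR S) NOR (T NOR T)) NOR ((S NOR S) NOR (T NOR T))) NOR (((S NOR S) NOR (T NOR T)) NOR ((S NOR S) NOR (T NOR T))))) NOR ((((S NOR T) NOR (S NOR T)) NOR ((S NOR T) NOR (S NOR T))) NOR ((((S NOR S) NOR (T NOR T)) NOR ((S NOR S) NOR (T NOR T))) NOR (((S NOR S) NOR (T NOR T)) NOR ((S NOR S) NOR (T NOR T))))))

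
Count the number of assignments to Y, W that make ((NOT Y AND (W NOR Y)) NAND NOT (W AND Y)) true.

Satisfying assignments: (0,1), (1,0), (1,1)
Count: 3 out of 4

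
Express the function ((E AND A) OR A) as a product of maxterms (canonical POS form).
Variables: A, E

ΠM(0, 1) = (A OR E) AND (A OR NOT E)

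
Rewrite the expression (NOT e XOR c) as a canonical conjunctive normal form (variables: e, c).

(e OR NOT c) AND (NOT e OR c)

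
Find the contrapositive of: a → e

Contrapositive: NOT e → NOT a
Note: A statement and its contrapositive are logically equivalent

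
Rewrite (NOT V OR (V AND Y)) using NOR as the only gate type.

(((V NOR V) NOR ((V NOR V) NOR (Y NOR Y))) NOR ((V NOR V) NOR ((V NOR V) NOR (Y NOR Y))))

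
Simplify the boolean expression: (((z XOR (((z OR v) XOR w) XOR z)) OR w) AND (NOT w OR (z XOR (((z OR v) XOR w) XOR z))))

By distribution ((E OR v) AND (E OR NOT v) = E) then XOR self-cancellation ((E XOR v) XOR v = E):
= ((z OR v) XOR w)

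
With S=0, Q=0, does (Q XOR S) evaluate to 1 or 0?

Substituting: (0 XOR 0)
= 0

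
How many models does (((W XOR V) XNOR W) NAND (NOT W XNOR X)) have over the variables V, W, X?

Satisfying assignments: (0,0,0), (0,1,1), (1,0,0), (1,0,1), (1,1,0), (1,1,1)
Count: 6 out of 8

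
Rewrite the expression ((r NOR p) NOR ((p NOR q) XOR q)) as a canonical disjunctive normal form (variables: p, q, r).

(p AND NOT q AND NOT r) OR (p AND NOT q AND r)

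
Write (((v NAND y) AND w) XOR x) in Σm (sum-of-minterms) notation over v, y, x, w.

Σm(1, 2, 5, 6, 9, 10, 14, 15) = (NOT v AND NOT y AND NOT x AND w) OR (NOT v AND NOT y AND x AND NOT w) OR (NOT v AND y AND NOT x AND w) OR (NOT v AND y AND x AND NOT w) OR (v AND NOT y AND NOT x AND w) OR (v AND NOT y AND x AND NOT w) OR (v AND y AND x AND NOT w) OR (v AND y AND x AND w)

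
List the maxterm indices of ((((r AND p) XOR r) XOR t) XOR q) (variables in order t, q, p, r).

ΠM(0, 2, 3, 5, 9, 12, 14, 15) = (t OR q OR p OR r) AND (t OR q OR NOT p OR r) AND (t OR q OR NOT p OR NOT r) AND (t OR NOT q OR p OR NOT r) AND (NOT t OR q OR p OR NOT r) AND (NOT t OR NOT q OR p OR r) AND (NOT t OR NOT q OR NOT p OR r) AND (NOT t OR NOT q OR NOT p OR NOT r)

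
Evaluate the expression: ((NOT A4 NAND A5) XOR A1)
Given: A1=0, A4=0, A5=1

Substituting: ((NOT 0 NAND 1) XOR 0)
= 0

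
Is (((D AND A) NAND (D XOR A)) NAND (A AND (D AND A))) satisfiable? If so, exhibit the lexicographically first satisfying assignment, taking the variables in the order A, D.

A=0, D=0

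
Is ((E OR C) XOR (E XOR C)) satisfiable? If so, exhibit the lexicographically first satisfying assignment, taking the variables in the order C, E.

C=1, E=1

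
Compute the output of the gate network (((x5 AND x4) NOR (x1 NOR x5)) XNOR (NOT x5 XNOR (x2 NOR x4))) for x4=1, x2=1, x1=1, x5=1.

Substituting: (((1 AND 1) NOR (1 NOR 1)) XNOR (NOT 1 XNOR (1 NOR 1)))
= 0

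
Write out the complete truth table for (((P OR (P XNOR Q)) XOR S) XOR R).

S | P | Q | R | Output
----------------------
0 | 0 | 0 | 0 | 1
0 | 0 | 0 | 1 | 0
0 | 0 | 1 | 0 | 0
0 | 0 | 1 | 1 | 1
0 | 1 | 0 | 0 | 1
0 | 1 | 0 | 1 | 0
0 | 1 | 1 | 0 | 1
0 | 1 | 1 | 1 | 0
1 | 0 | 0 | 0 | 0
1 | 0 | 0 | 1 | 1
1 | 0 | 1 | 0 | 1
1 | 0 | 1 | 1 | 0
1 | 1 | 0 | 0 | 0
1 | 1 | 0 | 1 | 1
1 | 1 | 1 | 0 | 0
1 | 1 | 1 | 1 | 1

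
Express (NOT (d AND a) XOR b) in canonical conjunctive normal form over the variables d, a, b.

(d OR a OR NOT b) AND (d OR NOT a OR NOT b) AND (NOT d OR a OR NOT b) AND (NOT d OR NOT a OR b)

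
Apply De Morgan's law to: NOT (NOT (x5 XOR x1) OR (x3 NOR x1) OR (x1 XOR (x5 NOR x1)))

(x5 XOR x1) AND NOT (x3 NOR x1) AND NOT (x1 XOR (x5 NOR x1))
De Morgan's: NOT(OR of terms) = AND of negations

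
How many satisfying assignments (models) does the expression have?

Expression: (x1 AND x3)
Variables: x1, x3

Satisfying assignments: (1,1)
Count: 1 out of 4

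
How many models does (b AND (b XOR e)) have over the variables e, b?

Satisfying assignments: (0,1)
Count: 1 out of 4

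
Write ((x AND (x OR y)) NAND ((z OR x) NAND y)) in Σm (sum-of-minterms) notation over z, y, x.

Σm(0, 2, 3, 4, 6, 7) = (NOT z AND NOT y AND NOT x) OR (NOT z AND y AND NOT x) OR (NOT z AND y AND x) OR (z AND NOT y AND NOT x) OR (z AND y AND NOT x) OR (z AND y AND x)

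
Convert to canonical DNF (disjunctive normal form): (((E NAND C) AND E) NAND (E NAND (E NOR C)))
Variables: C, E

(NOT C AND NOT E) OR (C AND NOT E) OR (C AND E)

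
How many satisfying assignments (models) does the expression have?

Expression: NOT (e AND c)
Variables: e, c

Satisfying assignments: (0,0), (0,1), (1,0)
Count: 3 out of 4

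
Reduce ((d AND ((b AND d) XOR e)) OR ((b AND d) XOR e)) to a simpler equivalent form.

By absorption (E OR (E AND v) = E):
= ((b AND d) XOR e)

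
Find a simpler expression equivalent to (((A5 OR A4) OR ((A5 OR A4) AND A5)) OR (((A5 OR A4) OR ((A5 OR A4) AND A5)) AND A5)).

By absorption (E OR (E AND v) = E) then absorption (E OR (E AND v) = E):
= (A5 OR A4)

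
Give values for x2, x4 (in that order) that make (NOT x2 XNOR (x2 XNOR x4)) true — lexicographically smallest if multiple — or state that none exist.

x2=0, x4=0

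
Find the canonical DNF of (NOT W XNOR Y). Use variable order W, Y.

(NOT W AND Y) OR (W AND NOT Y)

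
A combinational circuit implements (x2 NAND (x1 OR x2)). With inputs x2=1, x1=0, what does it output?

Substituting: (1 NAND (0 OR 1))
= 0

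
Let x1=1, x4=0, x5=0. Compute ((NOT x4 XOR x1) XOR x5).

Substituting: ((NOT 0 XOR 1) XOR 0)
= 0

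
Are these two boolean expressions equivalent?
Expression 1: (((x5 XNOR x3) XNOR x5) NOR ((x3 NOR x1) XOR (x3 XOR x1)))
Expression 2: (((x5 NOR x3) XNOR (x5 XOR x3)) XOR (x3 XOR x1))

No. Counterexample: with x5=0, x3=0, x1=1, Expression 1 = 0 but Expression 2 = 1.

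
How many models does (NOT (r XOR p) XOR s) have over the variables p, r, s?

Satisfying assignments: (0,0,0), (0,1,1), (1,0,1), (1,1,0)
Count: 4 out of 8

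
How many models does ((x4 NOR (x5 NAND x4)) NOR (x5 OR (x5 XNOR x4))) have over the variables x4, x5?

Satisfying assignments: (1,0)
Count: 1 out of 4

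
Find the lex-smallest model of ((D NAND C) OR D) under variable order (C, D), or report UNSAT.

C=0, D=0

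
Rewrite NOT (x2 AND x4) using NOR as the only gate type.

(((x2 NOR x2) NOR (x4 NOR x4)) NOR ((x2 NOR x2) NOR (x4 NOR x4)))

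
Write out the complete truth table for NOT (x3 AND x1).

x1 | x3 | Output
----------------
0 | 0 | 1
0 | 1 | 1
1 | 0 | 1
1 | 1 | 0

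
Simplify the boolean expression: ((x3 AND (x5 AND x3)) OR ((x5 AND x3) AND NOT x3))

By distribution ((E AND v) OR (E AND NOT v) = E):
= (x5 AND x3)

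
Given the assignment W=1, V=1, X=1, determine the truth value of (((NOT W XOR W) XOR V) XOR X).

Substituting: (((NOT 1 XOR 1) XOR 1) XOR 1)
= 1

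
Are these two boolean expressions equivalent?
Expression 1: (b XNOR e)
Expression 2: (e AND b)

No. Counterexample: with e=0, b=0, Expression 1 = 1 but Expression 2 = 0.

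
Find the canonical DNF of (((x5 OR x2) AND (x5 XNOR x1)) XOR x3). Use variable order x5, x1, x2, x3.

(NOT x5 AND NOT x1 AND NOT x2 AND x3) OR (NOT x5 AND NOT x1 AND x2 AND NOT x3) OR (NOT x5 AND x1 AND NOT x2 AND x3) OR (NOT x5 AND x1 AND x2 AND x3) OR (x5 AND NOT x1 AND NOT x2 AND x3) OR (x5 AND NOT x1 AND x2 AND x3) OR (x5 AND x1 AND NOT x2 AND NOT x3) OR (x5 AND x1 AND x2 AND NOT x3)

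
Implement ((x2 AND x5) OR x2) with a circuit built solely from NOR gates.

((((x2 NOR x2) NOR (x5 NOR x5)) NOR x2) NOR (((x2 NOR x2) NOR (x5 NOR x5)) NOR x2))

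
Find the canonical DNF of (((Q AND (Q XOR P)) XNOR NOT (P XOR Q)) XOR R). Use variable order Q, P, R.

(NOT Q AND NOT P AND R) OR (NOT Q AND P AND NOT R) OR (Q AND NOT P AND R) OR (Q AND P AND R)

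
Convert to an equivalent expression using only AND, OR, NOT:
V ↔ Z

(V AND Z) OR (NOT V AND NOT Z)
(Biconditional = both true or both false)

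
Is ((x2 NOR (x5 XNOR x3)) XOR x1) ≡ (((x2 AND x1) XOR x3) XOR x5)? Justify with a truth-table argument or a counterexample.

No. Counterexample: with x1=0, x3=0, x2=1, x5=1, Expression 1 = 0 but Expression 2 = 1.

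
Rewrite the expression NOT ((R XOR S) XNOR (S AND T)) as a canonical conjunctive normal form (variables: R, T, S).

(R OR T OR S) AND (R OR NOT T OR S) AND (R OR NOT T OR NOT S) AND (NOT R OR T OR NOT S)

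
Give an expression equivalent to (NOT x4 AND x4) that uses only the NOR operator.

(((x4 NOR x4) NOR (x4 NOR x4)) NOR (x4 NOR x4))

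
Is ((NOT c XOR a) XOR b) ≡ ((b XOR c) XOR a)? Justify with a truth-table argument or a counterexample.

No. Counterexample: with a=0, c=0, b=0, Expression 1 = 1 but Expression 2 = 0.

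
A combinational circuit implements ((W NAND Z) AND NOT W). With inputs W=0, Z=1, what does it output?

Substituting: ((0 NAND 1) AND NOT 0)
= 1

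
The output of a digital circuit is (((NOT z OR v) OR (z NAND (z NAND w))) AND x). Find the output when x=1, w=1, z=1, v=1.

Substituting: (((NOT 1 OR 1) OR (1 NAND (1 NAND 1))) AND 1)
= 1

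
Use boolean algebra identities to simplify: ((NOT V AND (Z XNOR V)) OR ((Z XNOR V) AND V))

By distribution ((E AND v) OR (E AND NOT v) = E):
= (Z XNOR V)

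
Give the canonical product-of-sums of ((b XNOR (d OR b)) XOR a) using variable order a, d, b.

ΠM(2, 4, 5, 7) = (a OR NOT d OR b) AND (NOT a OR d OR b) AND (NOT a OR d OR NOT b) AND (NOT a OR NOT d OR NOT b)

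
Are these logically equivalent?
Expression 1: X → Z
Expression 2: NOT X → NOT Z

No, Inverse is not equivalent to original (counterexample: X=0, Z=1, Y=0)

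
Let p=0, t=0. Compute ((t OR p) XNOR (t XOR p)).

Substituting: ((0 OR 0) XNOR (0 XOR 0))
= 1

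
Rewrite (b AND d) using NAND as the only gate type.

((b NAND d) NAND (b NAND d))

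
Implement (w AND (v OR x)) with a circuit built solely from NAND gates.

((w NAND ((v NAND v) NAND (x NAND x))) NAND (w NAND ((v NAND v) NAND (x NAND x))))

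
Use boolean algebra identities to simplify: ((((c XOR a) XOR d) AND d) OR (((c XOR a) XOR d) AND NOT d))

By distribution ((E AND v) OR (E AND NOT v) = E):
= ((c XOR a) XOR d)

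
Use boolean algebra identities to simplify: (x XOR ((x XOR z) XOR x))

By XOR self-cancellation ((E XOR v) XOR v = E):
= (x XOR z)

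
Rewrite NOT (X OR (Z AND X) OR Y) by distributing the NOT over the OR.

NOT X AND NOT (Z AND X) AND NOT Y
De Morgan's: NOT(OR of terms) = AND of negations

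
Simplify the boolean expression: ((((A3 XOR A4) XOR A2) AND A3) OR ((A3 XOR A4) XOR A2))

By absorption (E OR (E AND v) = E):
= ((A3 XOR A4) XOR A2)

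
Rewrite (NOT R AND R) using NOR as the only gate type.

(((R NOR R) NOR (R NOR R)) NOR (R NOR R))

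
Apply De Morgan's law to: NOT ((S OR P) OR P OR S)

NOT (S OR P) AND NOT P AND NOT S
De Morgan's: NOT(OR of terms) = AND of negations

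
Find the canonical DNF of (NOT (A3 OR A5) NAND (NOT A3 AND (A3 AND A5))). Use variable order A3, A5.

(NOT A3 AND NOT A5) OR (NOT A3 AND A5) OR (A3 AND NOT A5) OR (A3 AND A5)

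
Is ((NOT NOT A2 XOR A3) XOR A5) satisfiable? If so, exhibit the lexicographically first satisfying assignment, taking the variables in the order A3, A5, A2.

A3=0, A5=0, A2=1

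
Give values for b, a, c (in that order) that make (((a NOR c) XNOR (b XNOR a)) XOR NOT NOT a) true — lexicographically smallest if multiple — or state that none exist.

b=0, a=0, c=0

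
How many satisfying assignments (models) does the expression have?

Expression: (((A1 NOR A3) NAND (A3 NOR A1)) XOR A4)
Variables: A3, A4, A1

Satisfying assignments: (0,0,1), (0,1,0), (1,0,0), (1,0,1)
Count: 4 out of 8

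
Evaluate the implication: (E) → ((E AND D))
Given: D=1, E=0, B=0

Antecedent (E) = 0; consequent ((E AND D)) = 0.
0 → 0 = 1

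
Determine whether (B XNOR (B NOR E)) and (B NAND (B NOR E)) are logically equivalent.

No. Counterexample: with E=0, B=0, Expression 1 = 0 but Expression 2 = 1.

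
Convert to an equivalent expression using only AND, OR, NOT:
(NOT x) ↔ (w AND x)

((NOT x) AND (w AND x)) OR (x AND NOT (w AND x))
(Biconditional = both true or both false)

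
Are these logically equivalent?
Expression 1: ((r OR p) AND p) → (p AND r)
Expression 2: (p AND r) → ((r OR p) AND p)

No, Converse is not equivalent to original (counterexample: r=0, p=1)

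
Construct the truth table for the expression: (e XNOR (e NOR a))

e | a | Output
--------------
0 | 0 | 0
0 | 1 | 1
1 | 0 | 0
1 | 1 | 0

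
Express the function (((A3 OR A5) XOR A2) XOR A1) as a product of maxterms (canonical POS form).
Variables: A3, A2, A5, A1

ΠM(0, 3, 5, 6, 9, 11, 12, 14) = (A3 OR A2 OR A5 OR A1) AND (A3 OR A2 OR NOT A5 OR NOT A1) AND (A3 OR NOT A2 OR A5 OR NOT A1) AND (A3 OR NOT A2 OR NOT A5 OR A1) AND (NOT A3 OR A2 OR A5 OR NOT A1) AND (NOT A3 OR A2 OR NOT A5 OR NOT A1) AND (NOT A3 OR NOT A2 OR A5 OR A1) AND (NOT A3 OR NOT A2 OR NOT A5 OR A1)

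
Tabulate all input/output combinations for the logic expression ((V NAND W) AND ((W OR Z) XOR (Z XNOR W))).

V | Z | W | Output
------------------
0 | 0 | 0 | 1
0 | 0 | 1 | 1
0 | 1 | 0 | 1
0 | 1 | 1 | 0
1 | 0 | 0 | 1
1 | 0 | 1 | 0
1 | 1 | 0 | 1
1 | 1 | 1 | 0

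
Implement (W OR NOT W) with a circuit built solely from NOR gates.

((W NOR (W NOR W)) NOR (W NOR (W NOR W)))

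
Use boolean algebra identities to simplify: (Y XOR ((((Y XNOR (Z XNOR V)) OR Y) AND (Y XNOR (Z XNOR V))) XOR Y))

By XOR self-cancellation ((E XOR v) XOR v = E) then absorption (E AND (E OR v) = E):
= (Y XNOR (Z XNOR V))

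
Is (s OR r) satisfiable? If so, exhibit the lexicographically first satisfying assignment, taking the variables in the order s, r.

s=0, r=1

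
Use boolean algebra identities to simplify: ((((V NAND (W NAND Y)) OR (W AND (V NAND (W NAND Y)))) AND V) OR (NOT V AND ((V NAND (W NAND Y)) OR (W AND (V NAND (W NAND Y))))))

By distribution ((E AND v) OR (E AND NOT v) = E) then absorption (E OR (E AND v) = E):
= (V NAND (W NAND Y))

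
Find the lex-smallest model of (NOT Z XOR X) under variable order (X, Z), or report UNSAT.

X=0, Z=0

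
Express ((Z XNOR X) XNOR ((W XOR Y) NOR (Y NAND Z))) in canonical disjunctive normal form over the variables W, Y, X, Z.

(NOT W AND NOT Y AND NOT X AND Z) OR (NOT W AND NOT Y AND X AND NOT Z) OR (NOT W AND Y AND NOT X AND Z) OR (NOT W AND Y AND X AND NOT Z) OR (W AND NOT Y AND NOT X AND Z) OR (W AND NOT Y AND X AND NOT Z) OR (W AND Y AND X AND NOT Z) OR (W AND Y AND X AND Z)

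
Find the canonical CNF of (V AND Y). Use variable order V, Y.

(V OR Y) AND (V OR NOT Y) AND (NOT V OR Y)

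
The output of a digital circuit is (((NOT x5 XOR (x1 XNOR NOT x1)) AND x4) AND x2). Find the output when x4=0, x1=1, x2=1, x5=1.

Substituting: (((NOT 1 XOR (1 XNOR NOT 1)) AND 0) AND 1)
= 0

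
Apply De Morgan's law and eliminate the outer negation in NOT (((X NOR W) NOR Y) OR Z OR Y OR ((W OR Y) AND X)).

NOT ((X NOR W) NOR Y) AND NOT Z AND NOT Y AND NOT ((W OR Y) AND X)
De Morgan's: NOT(OR of terms) = AND of negations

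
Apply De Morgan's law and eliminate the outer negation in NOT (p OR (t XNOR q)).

NOT p AND NOT (t XNOR q)
De Morgan's: NOT(OR of terms) = AND of negations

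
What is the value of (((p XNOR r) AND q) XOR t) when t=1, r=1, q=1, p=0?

Substituting: (((0 XNOR 1) AND 1) XOR 1)
= 1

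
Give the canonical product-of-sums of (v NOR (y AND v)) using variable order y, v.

ΠM(1, 3) = (y OR NOT v) AND (NOT y OR NOT v)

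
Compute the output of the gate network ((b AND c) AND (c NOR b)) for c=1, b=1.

Substituting: ((1 AND 1) AND (1 NOR 1))
= 0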